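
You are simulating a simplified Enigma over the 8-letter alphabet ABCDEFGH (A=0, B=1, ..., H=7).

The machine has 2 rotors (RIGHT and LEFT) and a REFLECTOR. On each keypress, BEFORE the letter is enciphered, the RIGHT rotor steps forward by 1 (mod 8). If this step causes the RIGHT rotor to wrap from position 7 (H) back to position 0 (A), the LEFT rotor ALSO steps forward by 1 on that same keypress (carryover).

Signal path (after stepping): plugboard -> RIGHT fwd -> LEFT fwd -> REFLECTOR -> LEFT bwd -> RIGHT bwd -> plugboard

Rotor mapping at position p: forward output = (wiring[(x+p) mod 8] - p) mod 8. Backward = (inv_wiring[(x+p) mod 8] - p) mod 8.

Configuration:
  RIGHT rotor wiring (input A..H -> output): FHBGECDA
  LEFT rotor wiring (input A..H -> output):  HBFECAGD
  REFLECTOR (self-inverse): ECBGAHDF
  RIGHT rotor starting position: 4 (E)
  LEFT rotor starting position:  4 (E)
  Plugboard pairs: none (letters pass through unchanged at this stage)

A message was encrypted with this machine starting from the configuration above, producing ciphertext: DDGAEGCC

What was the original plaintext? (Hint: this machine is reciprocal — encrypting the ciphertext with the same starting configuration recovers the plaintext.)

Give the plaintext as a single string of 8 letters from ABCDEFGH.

Answer: FCFEDEHB

Derivation:
Char 1 ('D'): step: R->5, L=4; D->plug->D->R->A->L->G->refl->D->L'->E->R'->F->plug->F
Char 2 ('D'): step: R->6, L=4; D->plug->D->R->B->L->E->refl->A->L'->H->R'->C->plug->C
Char 3 ('G'): step: R->7, L=4; G->plug->G->R->D->L->H->refl->F->L'->F->R'->F->plug->F
Char 4 ('A'): step: R->0, L->5 (L advanced); A->plug->A->R->F->L->A->refl->E->L'->E->R'->E->plug->E
Char 5 ('E'): step: R->1, L=5; E->plug->E->R->B->L->B->refl->C->L'->D->R'->D->plug->D
Char 6 ('G'): step: R->2, L=5; G->plug->G->R->D->L->C->refl->B->L'->B->R'->E->plug->E
Char 7 ('C'): step: R->3, L=5; C->plug->C->R->H->L->F->refl->H->L'->G->R'->H->plug->H
Char 8 ('C'): step: R->4, L=5; C->plug->C->R->H->L->F->refl->H->L'->G->R'->B->plug->B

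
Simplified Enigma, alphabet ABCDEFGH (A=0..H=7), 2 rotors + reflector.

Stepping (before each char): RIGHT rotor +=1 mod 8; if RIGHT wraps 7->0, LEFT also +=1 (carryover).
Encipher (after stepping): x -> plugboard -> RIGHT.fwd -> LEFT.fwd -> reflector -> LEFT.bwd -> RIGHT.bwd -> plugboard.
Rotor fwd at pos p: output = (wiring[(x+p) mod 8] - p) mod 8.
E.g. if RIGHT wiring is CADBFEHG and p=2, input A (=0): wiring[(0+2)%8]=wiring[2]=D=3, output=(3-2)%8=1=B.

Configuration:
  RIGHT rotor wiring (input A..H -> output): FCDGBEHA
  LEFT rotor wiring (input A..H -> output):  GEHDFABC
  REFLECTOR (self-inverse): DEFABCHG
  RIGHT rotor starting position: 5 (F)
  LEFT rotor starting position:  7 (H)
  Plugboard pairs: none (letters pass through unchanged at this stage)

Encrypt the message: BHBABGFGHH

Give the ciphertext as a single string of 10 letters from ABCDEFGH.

Char 1 ('B'): step: R->6, L=7; B->plug->B->R->C->L->F->refl->C->L'->H->R'->C->plug->C
Char 2 ('H'): step: R->7, L=7; H->plug->H->R->A->L->D->refl->A->L'->D->R'->C->plug->C
Char 3 ('B'): step: R->0, L->0 (L advanced); B->plug->B->R->C->L->H->refl->G->L'->A->R'->H->plug->H
Char 4 ('A'): step: R->1, L=0; A->plug->A->R->B->L->E->refl->B->L'->G->R'->F->plug->F
Char 5 ('B'): step: R->2, L=0; B->plug->B->R->E->L->F->refl->C->L'->H->R'->C->plug->C
Char 6 ('G'): step: R->3, L=0; G->plug->G->R->H->L->C->refl->F->L'->E->R'->D->plug->D
Char 7 ('F'): step: R->4, L=0; F->plug->F->R->G->L->B->refl->E->L'->B->R'->E->plug->E
Char 8 ('G'): step: R->5, L=0; G->plug->G->R->B->L->E->refl->B->L'->G->R'->F->plug->F
Char 9 ('H'): step: R->6, L=0; H->plug->H->R->G->L->B->refl->E->L'->B->R'->A->plug->A
Char 10 ('H'): step: R->7, L=0; H->plug->H->R->A->L->G->refl->H->L'->C->R'->F->plug->F

Answer: CCHFCDEFAF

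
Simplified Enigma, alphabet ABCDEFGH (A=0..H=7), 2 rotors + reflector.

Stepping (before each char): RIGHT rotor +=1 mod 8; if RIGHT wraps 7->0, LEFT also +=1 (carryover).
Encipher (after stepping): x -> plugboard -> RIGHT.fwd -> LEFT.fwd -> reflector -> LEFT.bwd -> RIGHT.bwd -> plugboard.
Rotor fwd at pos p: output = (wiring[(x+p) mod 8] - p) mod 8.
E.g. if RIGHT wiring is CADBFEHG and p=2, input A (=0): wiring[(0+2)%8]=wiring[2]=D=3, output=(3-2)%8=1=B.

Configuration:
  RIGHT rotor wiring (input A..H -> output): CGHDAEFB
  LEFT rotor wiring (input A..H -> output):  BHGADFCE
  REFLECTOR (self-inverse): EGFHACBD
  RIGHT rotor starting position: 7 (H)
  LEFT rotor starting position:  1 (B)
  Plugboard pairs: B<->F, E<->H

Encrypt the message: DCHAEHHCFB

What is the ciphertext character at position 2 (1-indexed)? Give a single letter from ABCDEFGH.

Char 1 ('D'): step: R->0, L->2 (L advanced); D->plug->D->R->D->L->D->refl->H->L'->G->R'->B->plug->F
Char 2 ('C'): step: R->1, L=2; C->plug->C->R->C->L->B->refl->G->L'->B->R'->H->plug->E

E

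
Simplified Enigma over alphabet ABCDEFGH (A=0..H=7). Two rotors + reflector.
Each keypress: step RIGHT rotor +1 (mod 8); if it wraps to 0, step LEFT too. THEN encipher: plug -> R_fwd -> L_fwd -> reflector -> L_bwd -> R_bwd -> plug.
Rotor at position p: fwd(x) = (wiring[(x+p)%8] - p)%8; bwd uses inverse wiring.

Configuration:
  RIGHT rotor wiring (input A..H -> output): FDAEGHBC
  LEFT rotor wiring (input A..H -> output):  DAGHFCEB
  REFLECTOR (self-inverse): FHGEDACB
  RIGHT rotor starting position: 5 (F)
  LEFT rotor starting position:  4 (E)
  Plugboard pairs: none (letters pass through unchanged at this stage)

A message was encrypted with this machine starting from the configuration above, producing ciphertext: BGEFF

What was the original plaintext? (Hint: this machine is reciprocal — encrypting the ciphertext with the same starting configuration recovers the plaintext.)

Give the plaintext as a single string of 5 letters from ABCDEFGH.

Char 1 ('B'): step: R->6, L=4; B->plug->B->R->E->L->H->refl->B->L'->A->R'->G->plug->G
Char 2 ('G'): step: R->7, L=4; G->plug->G->R->A->L->B->refl->H->L'->E->R'->C->plug->C
Char 3 ('E'): step: R->0, L->5 (L advanced); E->plug->E->R->G->L->C->refl->G->L'->D->R'->B->plug->B
Char 4 ('F'): step: R->1, L=5; F->plug->F->R->A->L->F->refl->A->L'->H->R'->B->plug->B
Char 5 ('F'): step: R->2, L=5; F->plug->F->R->A->L->F->refl->A->L'->H->R'->E->plug->E

Answer: GCBBE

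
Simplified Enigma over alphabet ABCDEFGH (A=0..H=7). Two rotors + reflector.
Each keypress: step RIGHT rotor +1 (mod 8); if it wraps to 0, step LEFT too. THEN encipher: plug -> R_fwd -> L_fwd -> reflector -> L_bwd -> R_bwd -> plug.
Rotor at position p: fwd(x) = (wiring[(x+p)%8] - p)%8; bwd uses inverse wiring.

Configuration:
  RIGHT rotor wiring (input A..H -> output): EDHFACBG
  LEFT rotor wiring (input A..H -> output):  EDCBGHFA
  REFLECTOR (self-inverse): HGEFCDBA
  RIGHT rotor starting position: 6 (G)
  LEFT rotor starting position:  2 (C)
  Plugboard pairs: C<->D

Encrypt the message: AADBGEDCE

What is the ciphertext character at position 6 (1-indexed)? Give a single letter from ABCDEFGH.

Char 1 ('A'): step: R->7, L=2; A->plug->A->R->H->L->B->refl->G->L'->F->R'->B->plug->B
Char 2 ('A'): step: R->0, L->3 (L advanced); A->plug->A->R->E->L->F->refl->D->L'->B->R'->G->plug->G
Char 3 ('D'): step: R->1, L=3; D->plug->C->R->E->L->F->refl->D->L'->B->R'->E->plug->E
Char 4 ('B'): step: R->2, L=3; B->plug->B->R->D->L->C->refl->E->L'->C->R'->G->plug->G
Char 5 ('G'): step: R->3, L=3; G->plug->G->R->A->L->G->refl->B->L'->F->R'->B->plug->B
Char 6 ('E'): step: R->4, L=3; E->plug->E->R->A->L->G->refl->B->L'->F->R'->C->plug->D

D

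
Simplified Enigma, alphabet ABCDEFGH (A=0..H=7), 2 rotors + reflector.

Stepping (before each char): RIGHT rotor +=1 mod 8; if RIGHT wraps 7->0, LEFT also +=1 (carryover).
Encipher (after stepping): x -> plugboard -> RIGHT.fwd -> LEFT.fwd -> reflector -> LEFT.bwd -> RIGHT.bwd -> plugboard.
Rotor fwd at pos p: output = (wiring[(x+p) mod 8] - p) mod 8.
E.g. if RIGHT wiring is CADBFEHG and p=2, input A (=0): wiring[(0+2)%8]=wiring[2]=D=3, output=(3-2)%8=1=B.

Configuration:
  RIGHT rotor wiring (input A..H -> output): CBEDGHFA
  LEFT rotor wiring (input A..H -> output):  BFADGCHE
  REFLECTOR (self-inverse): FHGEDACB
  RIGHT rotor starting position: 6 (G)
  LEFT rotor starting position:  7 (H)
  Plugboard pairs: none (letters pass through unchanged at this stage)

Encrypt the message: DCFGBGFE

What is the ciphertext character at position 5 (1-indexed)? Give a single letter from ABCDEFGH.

Char 1 ('D'): step: R->7, L=7; D->plug->D->R->F->L->H->refl->B->L'->D->R'->B->plug->B
Char 2 ('C'): step: R->0, L->0 (L advanced); C->plug->C->R->E->L->G->refl->C->L'->F->R'->G->plug->G
Char 3 ('F'): step: R->1, L=0; F->plug->F->R->E->L->G->refl->C->L'->F->R'->D->plug->D
Char 4 ('G'): step: R->2, L=0; G->plug->G->R->A->L->B->refl->H->L'->G->R'->F->plug->F
Char 5 ('B'): step: R->3, L=0; B->plug->B->R->D->L->D->refl->E->L'->H->R'->F->plug->F

F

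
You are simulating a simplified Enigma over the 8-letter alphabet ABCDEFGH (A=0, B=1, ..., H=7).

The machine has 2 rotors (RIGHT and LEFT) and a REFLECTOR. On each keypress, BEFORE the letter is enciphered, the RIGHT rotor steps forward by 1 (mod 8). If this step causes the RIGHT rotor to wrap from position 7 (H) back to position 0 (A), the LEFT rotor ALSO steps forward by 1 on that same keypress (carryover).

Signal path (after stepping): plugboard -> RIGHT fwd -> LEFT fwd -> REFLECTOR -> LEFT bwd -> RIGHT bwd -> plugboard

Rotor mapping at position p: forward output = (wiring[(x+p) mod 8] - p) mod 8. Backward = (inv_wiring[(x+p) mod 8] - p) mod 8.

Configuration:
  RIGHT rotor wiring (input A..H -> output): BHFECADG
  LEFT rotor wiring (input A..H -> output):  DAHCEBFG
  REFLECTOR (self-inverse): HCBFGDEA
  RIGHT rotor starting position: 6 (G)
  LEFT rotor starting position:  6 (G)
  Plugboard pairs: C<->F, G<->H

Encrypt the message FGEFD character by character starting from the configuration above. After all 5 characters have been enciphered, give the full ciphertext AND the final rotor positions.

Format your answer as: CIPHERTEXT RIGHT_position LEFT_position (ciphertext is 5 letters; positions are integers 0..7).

Char 1 ('F'): step: R->7, L=6; F->plug->C->R->A->L->H->refl->A->L'->B->R'->G->plug->H
Char 2 ('G'): step: R->0, L->7 (L advanced); G->plug->H->R->G->L->C->refl->B->L'->C->R'->E->plug->E
Char 3 ('E'): step: R->1, L=7; E->plug->E->R->H->L->G->refl->E->L'->B->R'->D->plug->D
Char 4 ('F'): step: R->2, L=7; F->plug->C->R->A->L->H->refl->A->L'->D->R'->A->plug->A
Char 5 ('D'): step: R->3, L=7; D->plug->D->R->A->L->H->refl->A->L'->D->R'->E->plug->E
Final: ciphertext=HEDAE, RIGHT=3, LEFT=7

Answer: HEDAE 3 7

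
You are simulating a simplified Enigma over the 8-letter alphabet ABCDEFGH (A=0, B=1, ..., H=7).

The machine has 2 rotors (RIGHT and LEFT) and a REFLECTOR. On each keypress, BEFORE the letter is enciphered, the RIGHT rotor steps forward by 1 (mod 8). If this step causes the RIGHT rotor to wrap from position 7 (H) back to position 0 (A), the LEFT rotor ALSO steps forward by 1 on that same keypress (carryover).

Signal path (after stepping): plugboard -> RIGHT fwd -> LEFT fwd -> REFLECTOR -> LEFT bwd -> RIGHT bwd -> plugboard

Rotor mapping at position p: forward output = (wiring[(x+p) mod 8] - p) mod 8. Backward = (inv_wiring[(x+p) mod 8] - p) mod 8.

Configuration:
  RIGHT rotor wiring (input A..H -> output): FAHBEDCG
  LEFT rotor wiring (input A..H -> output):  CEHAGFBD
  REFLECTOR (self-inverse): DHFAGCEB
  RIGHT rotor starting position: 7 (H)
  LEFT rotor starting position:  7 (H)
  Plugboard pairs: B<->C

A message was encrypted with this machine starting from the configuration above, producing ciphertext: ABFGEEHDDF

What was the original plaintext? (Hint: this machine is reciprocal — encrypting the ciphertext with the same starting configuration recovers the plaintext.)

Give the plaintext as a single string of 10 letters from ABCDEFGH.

Answer: CGDBFHCFEH

Derivation:
Char 1 ('A'): step: R->0, L->0 (L advanced); A->plug->A->R->F->L->F->refl->C->L'->A->R'->B->plug->C
Char 2 ('B'): step: R->1, L=0; B->plug->C->R->A->L->C->refl->F->L'->F->R'->G->plug->G
Char 3 ('F'): step: R->2, L=0; F->plug->F->R->E->L->G->refl->E->L'->B->R'->D->plug->D
Char 4 ('G'): step: R->3, L=0; G->plug->G->R->F->L->F->refl->C->L'->A->R'->C->plug->B
Char 5 ('E'): step: R->4, L=0; E->plug->E->R->B->L->E->refl->G->L'->E->R'->F->plug->F
Char 6 ('E'): step: R->5, L=0; E->plug->E->R->D->L->A->refl->D->L'->H->R'->H->plug->H
Char 7 ('H'): step: R->6, L=0; H->plug->H->R->F->L->F->refl->C->L'->A->R'->B->plug->C
Char 8 ('D'): step: R->7, L=0; D->plug->D->R->A->L->C->refl->F->L'->F->R'->F->plug->F
Char 9 ('D'): step: R->0, L->1 (L advanced); D->plug->D->R->B->L->G->refl->E->L'->E->R'->E->plug->E
Char 10 ('F'): step: R->1, L=1; F->plug->F->R->B->L->G->refl->E->L'->E->R'->H->plug->H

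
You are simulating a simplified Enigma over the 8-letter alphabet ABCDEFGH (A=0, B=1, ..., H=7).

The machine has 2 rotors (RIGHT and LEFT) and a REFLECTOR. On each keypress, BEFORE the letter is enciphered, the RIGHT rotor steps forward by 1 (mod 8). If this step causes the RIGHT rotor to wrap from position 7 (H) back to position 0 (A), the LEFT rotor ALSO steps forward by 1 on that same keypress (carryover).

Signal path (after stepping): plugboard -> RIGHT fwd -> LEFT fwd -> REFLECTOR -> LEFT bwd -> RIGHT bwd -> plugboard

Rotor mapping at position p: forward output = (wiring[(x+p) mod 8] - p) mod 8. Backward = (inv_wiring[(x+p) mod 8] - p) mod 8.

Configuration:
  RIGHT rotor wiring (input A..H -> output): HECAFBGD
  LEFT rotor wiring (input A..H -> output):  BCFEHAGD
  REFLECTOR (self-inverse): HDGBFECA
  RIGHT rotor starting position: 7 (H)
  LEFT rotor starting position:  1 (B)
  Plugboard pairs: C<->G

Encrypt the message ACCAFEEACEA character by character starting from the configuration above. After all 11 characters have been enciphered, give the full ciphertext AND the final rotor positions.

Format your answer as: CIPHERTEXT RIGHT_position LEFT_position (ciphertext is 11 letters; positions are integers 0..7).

Answer: CDAEBGFCBAG 2 3

Derivation:
Char 1 ('A'): step: R->0, L->2 (L advanced); A->plug->A->R->H->L->A->refl->H->L'->G->R'->G->plug->C
Char 2 ('C'): step: R->1, L=2; C->plug->G->R->C->L->F->refl->E->L'->E->R'->D->plug->D
Char 3 ('C'): step: R->2, L=2; C->plug->G->R->F->L->B->refl->D->L'->A->R'->A->plug->A
Char 4 ('A'): step: R->3, L=2; A->plug->A->R->F->L->B->refl->D->L'->A->R'->E->plug->E
Char 5 ('F'): step: R->4, L=2; F->plug->F->R->A->L->D->refl->B->L'->F->R'->B->plug->B
Char 6 ('E'): step: R->5, L=2; E->plug->E->R->H->L->A->refl->H->L'->G->R'->C->plug->G
Char 7 ('E'): step: R->6, L=2; E->plug->E->R->E->L->E->refl->F->L'->C->R'->F->plug->F
Char 8 ('A'): step: R->7, L=2; A->plug->A->R->E->L->E->refl->F->L'->C->R'->G->plug->C
Char 9 ('C'): step: R->0, L->3 (L advanced); C->plug->G->R->G->L->H->refl->A->L'->E->R'->B->plug->B
Char 10 ('E'): step: R->1, L=3; E->plug->E->R->A->L->B->refl->D->L'->D->R'->A->plug->A
Char 11 ('A'): step: R->2, L=3; A->plug->A->R->A->L->B->refl->D->L'->D->R'->C->plug->G
Final: ciphertext=CDAEBGFCBAG, RIGHT=2, LEFT=3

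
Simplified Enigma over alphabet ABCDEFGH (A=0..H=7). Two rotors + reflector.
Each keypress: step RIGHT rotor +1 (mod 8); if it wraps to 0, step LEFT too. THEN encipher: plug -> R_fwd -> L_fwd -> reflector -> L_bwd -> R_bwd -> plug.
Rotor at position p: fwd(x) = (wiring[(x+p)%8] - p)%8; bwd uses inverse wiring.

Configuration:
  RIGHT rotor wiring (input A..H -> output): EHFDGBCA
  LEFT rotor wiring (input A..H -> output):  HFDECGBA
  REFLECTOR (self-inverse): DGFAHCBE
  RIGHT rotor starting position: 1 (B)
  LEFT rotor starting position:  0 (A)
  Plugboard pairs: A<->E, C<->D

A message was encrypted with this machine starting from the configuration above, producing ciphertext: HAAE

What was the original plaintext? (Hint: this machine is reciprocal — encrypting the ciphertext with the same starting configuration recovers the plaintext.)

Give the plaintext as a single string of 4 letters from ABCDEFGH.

Char 1 ('H'): step: R->2, L=0; H->plug->H->R->F->L->G->refl->B->L'->G->R'->F->plug->F
Char 2 ('A'): step: R->3, L=0; A->plug->E->R->F->L->G->refl->B->L'->G->R'->C->plug->D
Char 3 ('A'): step: R->4, L=0; A->plug->E->R->A->L->H->refl->E->L'->D->R'->F->plug->F
Char 4 ('E'): step: R->5, L=0; E->plug->A->R->E->L->C->refl->F->L'->B->R'->H->plug->H

Answer: FDFH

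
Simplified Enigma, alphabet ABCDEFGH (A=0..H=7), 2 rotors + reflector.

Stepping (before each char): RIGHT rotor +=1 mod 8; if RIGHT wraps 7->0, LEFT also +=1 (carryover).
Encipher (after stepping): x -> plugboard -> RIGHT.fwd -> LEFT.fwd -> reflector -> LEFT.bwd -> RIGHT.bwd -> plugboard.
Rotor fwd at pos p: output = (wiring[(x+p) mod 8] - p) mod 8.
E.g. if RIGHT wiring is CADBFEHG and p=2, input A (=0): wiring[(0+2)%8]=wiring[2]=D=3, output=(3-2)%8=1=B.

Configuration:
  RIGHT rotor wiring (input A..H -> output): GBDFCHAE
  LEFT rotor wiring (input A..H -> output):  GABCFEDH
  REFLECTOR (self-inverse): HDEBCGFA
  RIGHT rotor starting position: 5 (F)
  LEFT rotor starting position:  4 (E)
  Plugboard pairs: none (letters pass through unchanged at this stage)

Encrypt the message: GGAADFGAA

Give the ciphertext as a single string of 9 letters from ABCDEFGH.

Char 1 ('G'): step: R->6, L=4; G->plug->G->R->E->L->C->refl->E->L'->F->R'->E->plug->E
Char 2 ('G'): step: R->7, L=4; G->plug->G->R->A->L->B->refl->D->L'->D->R'->F->plug->F
Char 3 ('A'): step: R->0, L->5 (L advanced); A->plug->A->R->G->L->F->refl->G->L'->B->R'->B->plug->B
Char 4 ('A'): step: R->1, L=5; A->plug->A->R->A->L->H->refl->A->L'->H->R'->F->plug->F
Char 5 ('D'): step: R->2, L=5; D->plug->D->R->F->L->E->refl->C->L'->C->R'->F->plug->F
Char 6 ('F'): step: R->3, L=5; F->plug->F->R->D->L->B->refl->D->L'->E->R'->C->plug->C
Char 7 ('G'): step: R->4, L=5; G->plug->G->R->H->L->A->refl->H->L'->A->R'->D->plug->D
Char 8 ('A'): step: R->5, L=5; A->plug->A->R->C->L->C->refl->E->L'->F->R'->H->plug->H
Char 9 ('A'): step: R->6, L=5; A->plug->A->R->C->L->C->refl->E->L'->F->R'->E->plug->E

Answer: EFBFFCDHE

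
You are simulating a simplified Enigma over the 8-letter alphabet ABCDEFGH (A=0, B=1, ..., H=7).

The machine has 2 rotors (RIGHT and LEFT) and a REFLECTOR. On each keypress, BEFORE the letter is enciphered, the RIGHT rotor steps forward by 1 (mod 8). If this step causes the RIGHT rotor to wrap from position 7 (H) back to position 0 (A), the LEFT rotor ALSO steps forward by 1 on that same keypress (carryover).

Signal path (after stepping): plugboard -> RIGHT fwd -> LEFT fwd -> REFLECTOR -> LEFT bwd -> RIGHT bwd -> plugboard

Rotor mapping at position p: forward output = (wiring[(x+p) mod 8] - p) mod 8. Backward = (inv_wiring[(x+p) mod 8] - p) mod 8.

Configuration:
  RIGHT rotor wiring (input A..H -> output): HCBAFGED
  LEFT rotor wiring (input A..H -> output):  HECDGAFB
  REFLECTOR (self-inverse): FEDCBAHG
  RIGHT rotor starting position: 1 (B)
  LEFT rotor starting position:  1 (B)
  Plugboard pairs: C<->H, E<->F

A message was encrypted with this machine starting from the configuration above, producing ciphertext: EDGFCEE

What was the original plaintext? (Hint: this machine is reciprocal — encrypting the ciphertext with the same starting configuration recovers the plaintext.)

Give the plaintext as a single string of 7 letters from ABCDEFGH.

Answer: GAAAEHD

Derivation:
Char 1 ('E'): step: R->2, L=1; E->plug->F->R->B->L->B->refl->E->L'->F->R'->G->plug->G
Char 2 ('D'): step: R->3, L=1; D->plug->D->R->B->L->B->refl->E->L'->F->R'->A->plug->A
Char 3 ('G'): step: R->4, L=1; G->plug->G->R->F->L->E->refl->B->L'->B->R'->A->plug->A
Char 4 ('F'): step: R->5, L=1; F->plug->E->R->F->L->E->refl->B->L'->B->R'->A->plug->A
Char 5 ('C'): step: R->6, L=1; C->plug->H->R->A->L->D->refl->C->L'->C->R'->F->plug->E
Char 6 ('E'): step: R->7, L=1; E->plug->F->R->G->L->A->refl->F->L'->D->R'->C->plug->H
Char 7 ('E'): step: R->0, L->2 (L advanced); E->plug->F->R->G->L->F->refl->A->L'->A->R'->D->plug->D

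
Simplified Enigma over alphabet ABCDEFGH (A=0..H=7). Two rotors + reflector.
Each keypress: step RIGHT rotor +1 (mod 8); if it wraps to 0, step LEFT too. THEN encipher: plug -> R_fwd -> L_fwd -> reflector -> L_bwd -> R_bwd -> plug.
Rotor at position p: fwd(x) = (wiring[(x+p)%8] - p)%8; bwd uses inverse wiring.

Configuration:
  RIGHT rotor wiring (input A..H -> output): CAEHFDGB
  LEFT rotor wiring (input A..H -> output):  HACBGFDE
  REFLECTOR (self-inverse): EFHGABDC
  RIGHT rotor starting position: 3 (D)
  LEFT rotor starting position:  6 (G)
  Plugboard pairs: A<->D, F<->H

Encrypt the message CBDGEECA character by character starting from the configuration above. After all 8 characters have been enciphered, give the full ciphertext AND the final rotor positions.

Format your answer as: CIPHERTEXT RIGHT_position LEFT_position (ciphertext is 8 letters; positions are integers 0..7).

Answer: GAAHCGFE 3 7

Derivation:
Char 1 ('C'): step: R->4, L=6; C->plug->C->R->C->L->B->refl->F->L'->A->R'->G->plug->G
Char 2 ('B'): step: R->5, L=6; B->plug->B->R->B->L->G->refl->D->L'->F->R'->D->plug->A
Char 3 ('D'): step: R->6, L=6; D->plug->A->R->A->L->F->refl->B->L'->C->R'->D->plug->A
Char 4 ('G'): step: R->7, L=6; G->plug->G->R->E->L->E->refl->A->L'->G->R'->F->plug->H
Char 5 ('E'): step: R->0, L->7 (L advanced); E->plug->E->R->F->L->H->refl->C->L'->E->R'->C->plug->C
Char 6 ('E'): step: R->1, L=7; E->plug->E->R->C->L->B->refl->F->L'->A->R'->G->plug->G
Char 7 ('C'): step: R->2, L=7; C->plug->C->R->D->L->D->refl->G->L'->G->R'->H->plug->F
Char 8 ('A'): step: R->3, L=7; A->plug->D->R->D->L->D->refl->G->L'->G->R'->E->plug->E
Final: ciphertext=GAAHCGFE, RIGHT=3, LEFT=7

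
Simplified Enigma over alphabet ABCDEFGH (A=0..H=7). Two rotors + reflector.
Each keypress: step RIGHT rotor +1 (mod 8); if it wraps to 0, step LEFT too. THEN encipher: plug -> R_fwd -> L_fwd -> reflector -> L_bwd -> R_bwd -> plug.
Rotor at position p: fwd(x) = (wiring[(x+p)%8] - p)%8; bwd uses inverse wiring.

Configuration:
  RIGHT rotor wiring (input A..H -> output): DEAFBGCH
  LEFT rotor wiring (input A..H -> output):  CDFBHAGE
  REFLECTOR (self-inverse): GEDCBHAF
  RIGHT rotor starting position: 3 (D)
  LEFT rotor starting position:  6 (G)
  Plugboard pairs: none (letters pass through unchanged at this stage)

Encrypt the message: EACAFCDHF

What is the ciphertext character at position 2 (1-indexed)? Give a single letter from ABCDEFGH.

Char 1 ('E'): step: R->4, L=6; E->plug->E->R->H->L->C->refl->D->L'->F->R'->A->plug->A
Char 2 ('A'): step: R->5, L=6; A->plug->A->R->B->L->G->refl->A->L'->A->R'->G->plug->G

G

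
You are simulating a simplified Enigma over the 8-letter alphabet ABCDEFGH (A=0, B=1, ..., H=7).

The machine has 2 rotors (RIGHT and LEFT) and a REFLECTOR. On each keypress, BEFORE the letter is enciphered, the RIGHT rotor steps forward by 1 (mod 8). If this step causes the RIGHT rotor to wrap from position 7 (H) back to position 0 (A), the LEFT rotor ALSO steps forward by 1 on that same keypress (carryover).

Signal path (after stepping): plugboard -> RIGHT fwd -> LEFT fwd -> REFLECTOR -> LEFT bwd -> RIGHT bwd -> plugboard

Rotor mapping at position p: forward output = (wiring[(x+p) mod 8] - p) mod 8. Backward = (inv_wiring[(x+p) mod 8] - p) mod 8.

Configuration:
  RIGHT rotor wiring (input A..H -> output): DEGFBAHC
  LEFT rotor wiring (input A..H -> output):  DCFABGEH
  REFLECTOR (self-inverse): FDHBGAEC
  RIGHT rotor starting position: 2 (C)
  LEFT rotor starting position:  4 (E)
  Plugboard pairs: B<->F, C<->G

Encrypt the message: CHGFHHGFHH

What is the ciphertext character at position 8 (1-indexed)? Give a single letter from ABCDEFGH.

Char 1 ('C'): step: R->3, L=4; C->plug->G->R->B->L->C->refl->H->L'->E->R'->D->plug->D
Char 2 ('H'): step: R->4, L=4; H->plug->H->R->B->L->C->refl->H->L'->E->R'->B->plug->F
Char 3 ('G'): step: R->5, L=4; G->plug->C->R->F->L->G->refl->E->L'->H->R'->E->plug->E
Char 4 ('F'): step: R->6, L=4; F->plug->B->R->E->L->H->refl->C->L'->B->R'->A->plug->A
Char 5 ('H'): step: R->7, L=4; H->plug->H->R->A->L->F->refl->A->L'->C->R'->F->plug->B
Char 6 ('H'): step: R->0, L->5 (L advanced); H->plug->H->R->C->L->C->refl->H->L'->B->R'->E->plug->E
Char 7 ('G'): step: R->1, L=5; G->plug->C->R->E->L->F->refl->A->L'->F->R'->B->plug->F
Char 8 ('F'): step: R->2, L=5; F->plug->B->R->D->L->G->refl->E->L'->H->R'->C->plug->G

G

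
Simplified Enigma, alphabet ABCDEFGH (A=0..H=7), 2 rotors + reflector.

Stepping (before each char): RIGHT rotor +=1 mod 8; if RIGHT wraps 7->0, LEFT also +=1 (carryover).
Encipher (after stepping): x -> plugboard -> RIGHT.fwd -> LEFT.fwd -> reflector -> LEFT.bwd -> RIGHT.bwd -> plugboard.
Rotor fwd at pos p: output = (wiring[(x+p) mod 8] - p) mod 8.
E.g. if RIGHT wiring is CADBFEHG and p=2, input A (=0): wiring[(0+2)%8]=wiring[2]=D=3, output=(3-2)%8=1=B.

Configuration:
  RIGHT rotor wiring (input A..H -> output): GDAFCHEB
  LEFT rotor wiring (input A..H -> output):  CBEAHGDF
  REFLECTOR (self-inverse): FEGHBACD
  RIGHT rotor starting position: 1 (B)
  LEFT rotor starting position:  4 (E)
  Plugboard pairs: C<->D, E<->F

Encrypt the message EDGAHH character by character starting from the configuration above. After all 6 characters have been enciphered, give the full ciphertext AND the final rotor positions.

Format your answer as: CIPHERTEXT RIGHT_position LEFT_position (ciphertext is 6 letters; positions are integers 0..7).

Answer: BCHGGF 7 4

Derivation:
Char 1 ('E'): step: R->2, L=4; E->plug->F->R->H->L->E->refl->B->L'->D->R'->B->plug->B
Char 2 ('D'): step: R->3, L=4; D->plug->C->R->E->L->G->refl->C->L'->B->R'->D->plug->C
Char 3 ('G'): step: R->4, L=4; G->plug->G->R->E->L->G->refl->C->L'->B->R'->H->plug->H
Char 4 ('A'): step: R->5, L=4; A->plug->A->R->C->L->H->refl->D->L'->A->R'->G->plug->G
Char 5 ('H'): step: R->6, L=4; H->plug->H->R->B->L->C->refl->G->L'->E->R'->G->plug->G
Char 6 ('H'): step: R->7, L=4; H->plug->H->R->F->L->F->refl->A->L'->G->R'->E->plug->F
Final: ciphertext=BCHGGF, RIGHT=7, LEFT=4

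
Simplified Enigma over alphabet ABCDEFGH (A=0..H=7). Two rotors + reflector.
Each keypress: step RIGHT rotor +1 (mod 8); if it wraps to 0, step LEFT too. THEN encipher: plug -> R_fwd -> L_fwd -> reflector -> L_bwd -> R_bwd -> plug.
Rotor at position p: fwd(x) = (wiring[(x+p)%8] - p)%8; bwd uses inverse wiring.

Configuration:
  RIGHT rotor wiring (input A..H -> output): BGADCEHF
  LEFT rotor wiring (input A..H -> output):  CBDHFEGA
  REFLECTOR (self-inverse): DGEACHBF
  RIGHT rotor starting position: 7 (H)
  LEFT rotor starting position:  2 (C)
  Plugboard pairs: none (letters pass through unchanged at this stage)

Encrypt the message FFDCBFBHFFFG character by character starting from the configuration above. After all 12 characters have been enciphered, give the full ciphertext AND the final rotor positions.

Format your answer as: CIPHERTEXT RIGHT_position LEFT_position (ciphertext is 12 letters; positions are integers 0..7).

Char 1 ('F'): step: R->0, L->3 (L advanced); F->plug->F->R->E->L->F->refl->H->L'->F->R'->H->plug->H
Char 2 ('F'): step: R->1, L=3; F->plug->F->R->G->L->G->refl->B->L'->C->R'->C->plug->C
Char 3 ('D'): step: R->2, L=3; D->plug->D->R->C->L->B->refl->G->L'->G->R'->A->plug->A
Char 4 ('C'): step: R->3, L=3; C->plug->C->R->B->L->C->refl->E->L'->A->R'->A->plug->A
Char 5 ('B'): step: R->4, L=3; B->plug->B->R->A->L->E->refl->C->L'->B->R'->D->plug->D
Char 6 ('F'): step: R->5, L=3; F->plug->F->R->D->L->D->refl->A->L'->H->R'->A->plug->A
Char 7 ('B'): step: R->6, L=3; B->plug->B->R->H->L->A->refl->D->L'->D->R'->C->plug->C
Char 8 ('H'): step: R->7, L=3; H->plug->H->R->A->L->E->refl->C->L'->B->R'->D->plug->D
Char 9 ('F'): step: R->0, L->4 (L advanced); F->plug->F->R->E->L->G->refl->B->L'->A->R'->C->plug->C
Char 10 ('F'): step: R->1, L=4; F->plug->F->R->G->L->H->refl->F->L'->F->R'->A->plug->A
Char 11 ('F'): step: R->2, L=4; F->plug->F->R->D->L->E->refl->C->L'->C->R'->D->plug->D
Char 12 ('G'): step: R->3, L=4; G->plug->G->R->D->L->E->refl->C->L'->C->R'->E->plug->E
Final: ciphertext=HCAADACDCADE, RIGHT=3, LEFT=4

Answer: HCAADACDCADE 3 4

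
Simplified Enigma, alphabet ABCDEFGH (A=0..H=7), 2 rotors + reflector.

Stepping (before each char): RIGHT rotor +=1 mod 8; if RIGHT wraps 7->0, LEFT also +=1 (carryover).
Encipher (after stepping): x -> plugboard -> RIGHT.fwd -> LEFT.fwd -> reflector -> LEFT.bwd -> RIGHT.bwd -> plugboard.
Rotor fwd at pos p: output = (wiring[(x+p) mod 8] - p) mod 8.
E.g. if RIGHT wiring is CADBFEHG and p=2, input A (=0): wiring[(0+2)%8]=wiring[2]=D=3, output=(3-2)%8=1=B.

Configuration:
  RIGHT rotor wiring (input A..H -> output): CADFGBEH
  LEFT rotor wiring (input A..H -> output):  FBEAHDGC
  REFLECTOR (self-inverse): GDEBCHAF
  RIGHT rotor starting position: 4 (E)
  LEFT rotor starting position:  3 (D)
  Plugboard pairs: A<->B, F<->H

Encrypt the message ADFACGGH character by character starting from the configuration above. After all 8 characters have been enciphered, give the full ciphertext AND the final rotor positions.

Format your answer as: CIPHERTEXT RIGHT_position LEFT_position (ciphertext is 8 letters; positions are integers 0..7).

Answer: EBCGECDC 4 4

Derivation:
Char 1 ('A'): step: R->5, L=3; A->plug->B->R->H->L->B->refl->D->L'->D->R'->E->plug->E
Char 2 ('D'): step: R->6, L=3; D->plug->D->R->C->L->A->refl->G->L'->G->R'->A->plug->B
Char 3 ('F'): step: R->7, L=3; F->plug->H->R->F->L->C->refl->E->L'->B->R'->C->plug->C
Char 4 ('A'): step: R->0, L->4 (L advanced); A->plug->B->R->A->L->D->refl->B->L'->E->R'->G->plug->G
Char 5 ('C'): step: R->1, L=4; C->plug->C->R->E->L->B->refl->D->L'->A->R'->E->plug->E
Char 6 ('G'): step: R->2, L=4; G->plug->G->R->A->L->D->refl->B->L'->E->R'->C->plug->C
Char 7 ('G'): step: R->3, L=4; G->plug->G->R->F->L->F->refl->H->L'->B->R'->D->plug->D
Char 8 ('H'): step: R->4, L=4; H->plug->F->R->E->L->B->refl->D->L'->A->R'->C->plug->C
Final: ciphertext=EBCGECDC, RIGHT=4, LEFT=4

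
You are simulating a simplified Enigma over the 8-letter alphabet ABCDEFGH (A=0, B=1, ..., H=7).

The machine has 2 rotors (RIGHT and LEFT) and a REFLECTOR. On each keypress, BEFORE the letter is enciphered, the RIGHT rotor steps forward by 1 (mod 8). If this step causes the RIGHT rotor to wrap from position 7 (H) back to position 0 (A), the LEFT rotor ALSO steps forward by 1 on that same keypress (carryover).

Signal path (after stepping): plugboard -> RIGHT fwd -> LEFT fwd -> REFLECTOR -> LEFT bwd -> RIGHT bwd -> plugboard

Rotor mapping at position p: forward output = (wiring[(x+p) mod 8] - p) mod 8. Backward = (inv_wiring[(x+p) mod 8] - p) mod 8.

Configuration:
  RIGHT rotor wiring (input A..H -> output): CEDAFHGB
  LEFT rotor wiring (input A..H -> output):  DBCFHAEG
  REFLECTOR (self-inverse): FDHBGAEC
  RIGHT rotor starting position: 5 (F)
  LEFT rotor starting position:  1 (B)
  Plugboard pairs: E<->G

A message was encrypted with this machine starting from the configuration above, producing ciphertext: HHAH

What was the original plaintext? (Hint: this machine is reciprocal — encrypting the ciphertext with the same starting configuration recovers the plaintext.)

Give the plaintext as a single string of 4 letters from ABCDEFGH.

Char 1 ('H'): step: R->6, L=1; H->plug->H->R->B->L->B->refl->D->L'->F->R'->E->plug->G
Char 2 ('H'): step: R->7, L=1; H->plug->H->R->H->L->C->refl->H->L'->E->R'->D->plug->D
Char 3 ('A'): step: R->0, L->2 (L advanced); A->plug->A->R->C->L->F->refl->A->L'->A->R'->D->plug->D
Char 4 ('H'): step: R->1, L=2; H->plug->H->R->B->L->D->refl->B->L'->G->R'->E->plug->G

Answer: GDDG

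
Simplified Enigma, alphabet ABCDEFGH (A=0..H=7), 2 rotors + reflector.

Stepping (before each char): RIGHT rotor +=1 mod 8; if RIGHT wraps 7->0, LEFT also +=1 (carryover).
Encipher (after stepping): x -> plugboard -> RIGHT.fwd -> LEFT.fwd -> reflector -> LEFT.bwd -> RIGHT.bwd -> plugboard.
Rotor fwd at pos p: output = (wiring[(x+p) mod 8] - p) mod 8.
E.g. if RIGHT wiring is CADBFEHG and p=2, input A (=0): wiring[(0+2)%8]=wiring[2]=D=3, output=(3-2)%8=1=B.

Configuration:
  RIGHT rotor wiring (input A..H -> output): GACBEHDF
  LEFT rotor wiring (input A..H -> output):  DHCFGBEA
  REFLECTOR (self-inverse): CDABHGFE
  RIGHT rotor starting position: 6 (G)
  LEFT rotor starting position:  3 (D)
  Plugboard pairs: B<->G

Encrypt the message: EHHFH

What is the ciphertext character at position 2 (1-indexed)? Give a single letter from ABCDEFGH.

Char 1 ('E'): step: R->7, L=3; E->plug->E->R->C->L->G->refl->F->L'->E->R'->H->plug->H
Char 2 ('H'): step: R->0, L->4 (L advanced); H->plug->H->R->F->L->D->refl->B->L'->H->R'->F->plug->F

F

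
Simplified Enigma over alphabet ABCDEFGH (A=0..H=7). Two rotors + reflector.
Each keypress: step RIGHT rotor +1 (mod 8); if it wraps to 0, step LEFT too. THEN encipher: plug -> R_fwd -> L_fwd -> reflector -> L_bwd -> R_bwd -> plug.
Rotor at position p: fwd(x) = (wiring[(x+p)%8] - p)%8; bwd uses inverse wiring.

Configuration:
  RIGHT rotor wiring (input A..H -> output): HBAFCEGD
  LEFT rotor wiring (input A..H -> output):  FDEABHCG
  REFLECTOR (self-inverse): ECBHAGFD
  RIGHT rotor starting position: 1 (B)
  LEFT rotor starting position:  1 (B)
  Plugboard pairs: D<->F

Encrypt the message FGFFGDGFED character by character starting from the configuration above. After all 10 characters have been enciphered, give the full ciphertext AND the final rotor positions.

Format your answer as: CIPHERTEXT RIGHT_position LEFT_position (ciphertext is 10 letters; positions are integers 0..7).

Answer: DDEBHHEEGH 3 2

Derivation:
Char 1 ('F'): step: R->2, L=1; F->plug->D->R->C->L->H->refl->D->L'->B->R'->F->plug->D
Char 2 ('G'): step: R->3, L=1; G->plug->G->R->G->L->F->refl->G->L'->E->R'->F->plug->D
Char 3 ('F'): step: R->4, L=1; F->plug->D->R->H->L->E->refl->A->L'->D->R'->E->plug->E
Char 4 ('F'): step: R->5, L=1; F->plug->D->R->C->L->H->refl->D->L'->B->R'->B->plug->B
Char 5 ('G'): step: R->6, L=1; G->plug->G->R->E->L->G->refl->F->L'->G->R'->H->plug->H
Char 6 ('D'): step: R->7, L=1; D->plug->F->R->D->L->A->refl->E->L'->H->R'->H->plug->H
Char 7 ('G'): step: R->0, L->2 (L advanced); G->plug->G->R->G->L->D->refl->H->L'->C->R'->E->plug->E
Char 8 ('F'): step: R->1, L=2; F->plug->D->R->B->L->G->refl->F->L'->D->R'->E->plug->E
Char 9 ('E'): step: R->2, L=2; E->plug->E->R->E->L->A->refl->E->L'->F->R'->G->plug->G
Char 10 ('D'): step: R->3, L=2; D->plug->F->R->E->L->A->refl->E->L'->F->R'->H->plug->H
Final: ciphertext=DDEBHHEEGH, RIGHT=3, LEFT=2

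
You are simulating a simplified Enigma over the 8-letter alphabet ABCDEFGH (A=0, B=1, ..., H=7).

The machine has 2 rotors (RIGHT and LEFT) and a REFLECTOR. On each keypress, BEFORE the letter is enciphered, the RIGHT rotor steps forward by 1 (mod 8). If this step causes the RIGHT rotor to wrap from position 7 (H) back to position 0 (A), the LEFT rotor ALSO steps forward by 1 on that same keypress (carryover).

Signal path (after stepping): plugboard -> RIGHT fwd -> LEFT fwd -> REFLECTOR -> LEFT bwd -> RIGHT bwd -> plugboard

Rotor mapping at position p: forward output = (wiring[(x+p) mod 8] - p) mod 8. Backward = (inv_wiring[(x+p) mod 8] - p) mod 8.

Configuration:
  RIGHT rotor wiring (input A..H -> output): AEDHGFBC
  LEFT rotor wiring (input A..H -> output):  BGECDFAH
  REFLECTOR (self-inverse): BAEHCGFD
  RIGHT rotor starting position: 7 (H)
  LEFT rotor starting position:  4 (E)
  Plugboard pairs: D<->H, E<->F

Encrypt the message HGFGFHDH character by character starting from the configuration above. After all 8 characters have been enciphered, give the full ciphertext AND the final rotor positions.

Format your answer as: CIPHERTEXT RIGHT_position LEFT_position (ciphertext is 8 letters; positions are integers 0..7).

Answer: FHGEEGHF 7 5

Derivation:
Char 1 ('H'): step: R->0, L->5 (L advanced); H->plug->D->R->H->L->G->refl->F->L'->G->R'->E->plug->F
Char 2 ('G'): step: R->1, L=5; G->plug->G->R->B->L->D->refl->H->L'->F->R'->D->plug->H
Char 3 ('F'): step: R->2, L=5; F->plug->E->R->H->L->G->refl->F->L'->G->R'->G->plug->G
Char 4 ('G'): step: R->3, L=5; G->plug->G->R->B->L->D->refl->H->L'->F->R'->F->plug->E
Char 5 ('F'): step: R->4, L=5; F->plug->E->R->E->L->B->refl->A->L'->A->R'->F->plug->E
Char 6 ('H'): step: R->5, L=5; H->plug->D->R->D->L->E->refl->C->L'->C->R'->G->plug->G
Char 7 ('D'): step: R->6, L=5; D->plug->H->R->H->L->G->refl->F->L'->G->R'->D->plug->H
Char 8 ('H'): step: R->7, L=5; H->plug->D->R->E->L->B->refl->A->L'->A->R'->E->plug->F
Final: ciphertext=FHGEEGHF, RIGHT=7, LEFT=5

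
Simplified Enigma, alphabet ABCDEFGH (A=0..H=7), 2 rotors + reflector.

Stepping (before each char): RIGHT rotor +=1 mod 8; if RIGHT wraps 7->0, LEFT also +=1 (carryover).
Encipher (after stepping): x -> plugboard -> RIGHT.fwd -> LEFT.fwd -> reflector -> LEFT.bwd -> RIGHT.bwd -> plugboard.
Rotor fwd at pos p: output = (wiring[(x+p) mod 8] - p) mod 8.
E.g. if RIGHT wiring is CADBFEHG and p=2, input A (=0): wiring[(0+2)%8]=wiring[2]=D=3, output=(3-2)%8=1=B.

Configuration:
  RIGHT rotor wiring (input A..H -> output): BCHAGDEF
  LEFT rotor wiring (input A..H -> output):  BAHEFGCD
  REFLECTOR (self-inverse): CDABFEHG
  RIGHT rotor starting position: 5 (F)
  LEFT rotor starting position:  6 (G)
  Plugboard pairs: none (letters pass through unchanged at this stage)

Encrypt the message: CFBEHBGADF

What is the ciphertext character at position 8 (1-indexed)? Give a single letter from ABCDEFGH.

Char 1 ('C'): step: R->6, L=6; C->plug->C->R->D->L->C->refl->A->L'->H->R'->B->plug->B
Char 2 ('F'): step: R->7, L=6; F->plug->F->R->H->L->A->refl->C->L'->D->R'->C->plug->C
Char 3 ('B'): step: R->0, L->7 (L advanced); B->plug->B->R->C->L->B->refl->D->L'->H->R'->C->plug->C
Char 4 ('E'): step: R->1, L=7; E->plug->E->R->C->L->B->refl->D->L'->H->R'->C->plug->C
Char 5 ('H'): step: R->2, L=7; H->plug->H->R->A->L->E->refl->F->L'->E->R'->C->plug->C
Char 6 ('B'): step: R->3, L=7; B->plug->B->R->D->L->A->refl->C->L'->B->R'->D->plug->D
Char 7 ('G'): step: R->4, L=7; G->plug->G->R->D->L->A->refl->C->L'->B->R'->D->plug->D
Char 8 ('A'): step: R->5, L=7; A->plug->A->R->G->L->H->refl->G->L'->F->R'->E->plug->E

E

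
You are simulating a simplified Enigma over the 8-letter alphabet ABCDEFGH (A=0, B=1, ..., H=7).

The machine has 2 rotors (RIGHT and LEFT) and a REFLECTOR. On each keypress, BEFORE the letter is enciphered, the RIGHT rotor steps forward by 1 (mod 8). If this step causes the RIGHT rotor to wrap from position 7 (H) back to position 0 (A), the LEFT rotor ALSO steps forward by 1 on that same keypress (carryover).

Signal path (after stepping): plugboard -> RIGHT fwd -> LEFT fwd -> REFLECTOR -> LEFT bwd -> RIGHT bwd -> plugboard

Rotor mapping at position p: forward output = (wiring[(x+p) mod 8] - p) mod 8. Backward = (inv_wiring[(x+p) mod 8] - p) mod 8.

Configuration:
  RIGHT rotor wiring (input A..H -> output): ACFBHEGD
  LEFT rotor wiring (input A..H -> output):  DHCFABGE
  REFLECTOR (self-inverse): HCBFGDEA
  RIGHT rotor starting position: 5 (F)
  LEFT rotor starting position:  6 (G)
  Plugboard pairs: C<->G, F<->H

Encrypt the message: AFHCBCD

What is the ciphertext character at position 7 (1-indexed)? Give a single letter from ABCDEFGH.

Char 1 ('A'): step: R->6, L=6; A->plug->A->R->A->L->A->refl->H->L'->F->R'->B->plug->B
Char 2 ('F'): step: R->7, L=6; F->plug->H->R->H->L->D->refl->F->L'->C->R'->E->plug->E
Char 3 ('H'): step: R->0, L->7 (L advanced); H->plug->F->R->E->L->G->refl->E->L'->B->R'->D->plug->D
Char 4 ('C'): step: R->1, L=7; C->plug->G->R->C->L->A->refl->H->L'->H->R'->H->plug->F
Char 5 ('B'): step: R->2, L=7; B->plug->B->R->H->L->H->refl->A->L'->C->R'->D->plug->D
Char 6 ('C'): step: R->3, L=7; C->plug->G->R->H->L->H->refl->A->L'->C->R'->H->plug->F
Char 7 ('D'): step: R->4, L=7; D->plug->D->R->H->L->H->refl->A->L'->C->R'->C->plug->G

G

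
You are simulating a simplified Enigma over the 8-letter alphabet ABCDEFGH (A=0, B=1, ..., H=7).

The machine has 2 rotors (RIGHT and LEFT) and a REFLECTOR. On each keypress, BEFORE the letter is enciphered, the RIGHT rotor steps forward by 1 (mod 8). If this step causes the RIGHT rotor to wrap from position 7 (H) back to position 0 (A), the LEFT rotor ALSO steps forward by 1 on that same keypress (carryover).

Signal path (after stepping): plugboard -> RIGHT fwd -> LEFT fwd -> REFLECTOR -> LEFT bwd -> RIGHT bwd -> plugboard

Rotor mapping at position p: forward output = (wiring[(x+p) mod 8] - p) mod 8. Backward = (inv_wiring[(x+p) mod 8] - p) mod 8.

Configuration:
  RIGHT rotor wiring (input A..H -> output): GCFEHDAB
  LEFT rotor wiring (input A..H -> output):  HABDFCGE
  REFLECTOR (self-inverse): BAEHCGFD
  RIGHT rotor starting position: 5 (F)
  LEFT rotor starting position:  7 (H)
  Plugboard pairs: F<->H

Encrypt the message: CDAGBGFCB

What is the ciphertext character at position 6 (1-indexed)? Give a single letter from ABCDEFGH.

Char 1 ('C'): step: R->6, L=7; C->plug->C->R->A->L->F->refl->G->L'->F->R'->H->plug->F
Char 2 ('D'): step: R->7, L=7; D->plug->D->R->G->L->D->refl->H->L'->H->R'->B->plug->B
Char 3 ('A'): step: R->0, L->0 (L advanced); A->plug->A->R->G->L->G->refl->F->L'->E->R'->D->plug->D
Char 4 ('G'): step: R->1, L=0; G->plug->G->R->A->L->H->refl->D->L'->D->R'->C->plug->C
Char 5 ('B'): step: R->2, L=0; B->plug->B->R->C->L->B->refl->A->L'->B->R'->D->plug->D
Char 6 ('G'): step: R->3, L=0; G->plug->G->R->H->L->E->refl->C->L'->F->R'->D->plug->D

D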